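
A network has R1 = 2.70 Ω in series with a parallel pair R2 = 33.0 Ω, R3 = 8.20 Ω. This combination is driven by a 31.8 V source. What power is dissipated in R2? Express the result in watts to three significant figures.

15.4 W

Replace R2 and R3 with their parallel equivalent so the circuit becomes R1 in series with R_p.
R_p = (33.0×8.20)/(33.0+8.20) = 6.568 Ω
R_total = 2.70 + 6.568 = 9.268 Ω
I = V / R_total = 31.8 / 9.268 = 3.431 A
Voltage across the parallel pair: V_p = I × R_p = 3.431 × 6.568 = 22.54 V
R2 is across V_p, so use P = V²/R for that branch.
P_R2 = (22.54)² / 33.0 = 15.39 W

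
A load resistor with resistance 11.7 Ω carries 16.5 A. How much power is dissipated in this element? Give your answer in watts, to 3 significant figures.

3190 W

The current through and the resistance of the element are both given; use P = I²R.
P = (16.50 A)² × 11.7 Ω = 3185 W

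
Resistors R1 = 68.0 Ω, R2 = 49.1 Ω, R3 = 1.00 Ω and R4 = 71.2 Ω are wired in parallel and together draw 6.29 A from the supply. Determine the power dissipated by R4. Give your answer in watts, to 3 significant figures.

The branches share the same voltage, but only the total current is given — find V from the equivalent resistance first.
1/R_eq = 1/68.0 + 1/49.1 + 1/1.00 + 1/71.2 ⇒ R_eq = 0.9532 Ω
V = I_total × R_eq = 6.290 × 0.9532 = 5.996 V
P_R4 = V² / R4 = (5.996)² / 71.2 = 0.5049 W

0.505 W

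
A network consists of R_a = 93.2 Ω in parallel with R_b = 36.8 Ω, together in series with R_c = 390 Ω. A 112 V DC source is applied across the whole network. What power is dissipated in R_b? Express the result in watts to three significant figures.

Reduce the parallel combination to a single R_p; the circuit then becomes R_p in series with the remaining resistor.
R_p = (93.2×36.8)/(93.2+36.8) = 26.38 Ω
R_total = R_p + 390 = 26.38 + 390 = 416.4 Ω
I = V / R_total = 112 / 416.4 = 0.2690 A
Voltage across the parallel pair: V_p = I × R_p = 0.2690 × 26.38 = 7.097 V
R_b has V_p across it, so P = V_p²/R_b.
P_R_b = (7.097)² / 36.8 = 1.368 W

1.37 W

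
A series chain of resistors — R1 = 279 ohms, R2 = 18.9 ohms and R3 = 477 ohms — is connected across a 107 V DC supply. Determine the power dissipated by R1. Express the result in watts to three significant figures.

5.32 W

Series elements share the same current, so find I first, then use P = I²R.
R_total = 279 + 18.9 + 477 = 774.9 Ω
I = V / R_total = 107 / 774.9 = 0.1381 A
P_R1 = I² × R1 = (0.1381)² × 279 = 5.320 W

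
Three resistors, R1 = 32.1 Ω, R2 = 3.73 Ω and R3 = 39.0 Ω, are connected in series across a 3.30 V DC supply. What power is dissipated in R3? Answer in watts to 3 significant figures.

Series elements share the same current, so find I first, then use P = I²R.
R_total = 32.1 + 3.73 + 39.0 = 74.83 Ω
I = V / R_total = 3.30 / 74.83 = 0.04410 A
P_R3 = I² × R3 = (0.04410)² × 39.0 = 0.07585 W

0.0758 W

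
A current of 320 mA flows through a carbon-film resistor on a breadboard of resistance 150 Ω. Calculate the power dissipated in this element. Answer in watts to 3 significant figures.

Current and resistance are given, so P = I²R is the direct form.
P = (0.3200 A)² × 150 Ω = 15.36 W

15.4 W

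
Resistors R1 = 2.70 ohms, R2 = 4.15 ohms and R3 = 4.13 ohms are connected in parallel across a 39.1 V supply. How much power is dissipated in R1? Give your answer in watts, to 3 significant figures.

566 W

The supply voltage appears across each parallel branch — just use P = V²/R1.
P_R1 = V² / R1 = (39.1)² / 2.70 Ω = 566.2 W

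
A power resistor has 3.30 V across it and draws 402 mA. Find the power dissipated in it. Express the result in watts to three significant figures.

1.33 W

V and I are known directly — P = V I, no intermediate step needed.
P = 3.30 V × 0.4020 A = 1.327 W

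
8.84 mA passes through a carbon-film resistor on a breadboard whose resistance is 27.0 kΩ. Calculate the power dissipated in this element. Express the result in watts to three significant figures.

2.11 W

Current and resistance are given, so P = I²R is the direct form.
P = (0.008840 A)² × 27000 Ω = 2.110 W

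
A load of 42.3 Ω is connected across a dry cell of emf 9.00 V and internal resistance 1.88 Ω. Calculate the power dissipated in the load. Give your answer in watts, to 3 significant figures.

The internal resistance and the load are in series, so the same I flows through both; get I from ε/(r+R), then I²R for the load.
I = ε / (r + R) = 9.00 / (1.88 + 42.3) = 0.2037 A
P_load = I² R = (0.2037)² × 42.3 = 1.755 W

1.76 W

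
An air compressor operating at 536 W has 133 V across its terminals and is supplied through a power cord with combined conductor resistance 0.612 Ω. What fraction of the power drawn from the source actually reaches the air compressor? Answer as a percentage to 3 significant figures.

I = P / V = 536 / 133 = 4.030 A through the power cord.
P_line = I² R_line = (4.030)² × 0.612 = 9.940 W
P_source = P_load + P_line = 536.0 + 9.940 = 545.9 W
η = P_load / P_source = 536.0 / 545.9 = 0.9818

98.2 %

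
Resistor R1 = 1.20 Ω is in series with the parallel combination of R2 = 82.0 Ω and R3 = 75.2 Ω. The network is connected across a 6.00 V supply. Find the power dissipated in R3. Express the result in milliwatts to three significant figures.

451 mW

Reduce the parallel pair to R_p first; the network is then a simple series string.
R_p = (82.0×75.2)/(82.0+75.2) = 39.23 Ω
R_total = 1.20 + 39.23 = 40.43 Ω
I = V / R_total = 6.00 / 40.43 = 0.1484 A
Voltage across the parallel pair: V_p = I × R_p = 0.1484 × 39.23 = 5.822 V
R3 is across V_p, so use P = V²/R for that branch.
P_R3 = (5.822)² / 75.2 = 0.4507 W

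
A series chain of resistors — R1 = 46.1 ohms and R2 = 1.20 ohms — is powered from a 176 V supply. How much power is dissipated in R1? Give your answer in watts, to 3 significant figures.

In a series string the same current flows through every resistor — find that current, then P = I²R for the one we want.
R_total = 46.1 + 1.20 = 47.30 Ω
I = V / R_total = 176 / 47.30 = 3.721 A
P_R1 = I² × R1 = (3.721)² × 46.1 = 638.3 W

638 W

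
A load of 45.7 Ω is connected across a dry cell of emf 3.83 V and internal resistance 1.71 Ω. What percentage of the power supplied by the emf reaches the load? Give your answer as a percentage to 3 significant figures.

η = P_load/(P_load+P_int) = I²R/(I²R+I²r) = R/(R+r) — the I² cancels for series elements.
η = R / (R + r) = 45.7 / (45.7 + 1.71) = 0.9639

96.4 %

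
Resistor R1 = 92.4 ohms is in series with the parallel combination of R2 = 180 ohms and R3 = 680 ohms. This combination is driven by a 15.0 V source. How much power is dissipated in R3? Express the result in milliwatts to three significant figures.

122 mW

Replace R2 and R3 with their parallel equivalent so the circuit becomes R1 in series with R_p.
R_p = (180×680)/(180+680) = 142.3 Ω
R_total = 92.4 + 142.3 = 234.7 Ω
I = V / R_total = 15.0 / 234.7 = 0.06390 A
Voltage across the parallel pair: V_p = I × R_p = 0.06390 × 142.3 = 9.095 V
With V_p across R3, its power is V_p²/R3.
P_R3 = (9.095)² / 680 = 0.1217 W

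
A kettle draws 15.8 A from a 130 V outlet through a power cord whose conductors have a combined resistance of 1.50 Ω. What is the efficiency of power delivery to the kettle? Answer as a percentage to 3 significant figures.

The power cord carries the full 15.8 A.
P_line = I² R_line = (15.80)² × 1.50 = 374.5 W
P_source = V I = 130 × 15.80 = 2054 W; P_load = 1680 W
η = P_load / P_source = 1680 / 2054 = 0.8177

81.8 %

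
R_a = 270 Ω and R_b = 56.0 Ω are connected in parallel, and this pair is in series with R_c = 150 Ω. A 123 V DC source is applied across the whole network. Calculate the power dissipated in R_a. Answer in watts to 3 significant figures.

First find R_p for the parallel pair, then treat R_p + R_c as a series loop.
R_p = (270×56.0)/(270+56.0) = 46.38 Ω
R_total = R_p + 150 = 46.38 + 150 = 196.4 Ω
I = V / R_total = 123 / 196.4 = 0.6263 A
Voltage across the parallel pair: V_p = I × R_p = 0.6263 × 46.38 = 29.05 V
Use P = V²/R for R_a with V = V_p.
P_R_a = (29.05)² / 270 = 3.125 W

3.13 W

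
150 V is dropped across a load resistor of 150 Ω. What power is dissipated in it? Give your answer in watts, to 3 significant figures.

V and R are stated; P = V²/R avoids computing the current.
P = (150 V)² / 150 Ω = 150.0 W

150 W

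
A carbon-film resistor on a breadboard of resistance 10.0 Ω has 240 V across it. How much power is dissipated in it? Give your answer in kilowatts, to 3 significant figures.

With V across and R both known, P = V²/R gives the dissipation directly.
P = (240 V)² / 10.0 Ω = 5760 W

5.76 kW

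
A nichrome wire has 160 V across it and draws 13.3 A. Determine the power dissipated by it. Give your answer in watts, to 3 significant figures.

2130 W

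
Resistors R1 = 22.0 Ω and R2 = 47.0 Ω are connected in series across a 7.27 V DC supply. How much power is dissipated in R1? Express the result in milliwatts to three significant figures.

244 mW

In a series string the same current flows through every resistor — find that current, then P = I²R for the one we want.
R_total = 22.0 + 47.0 = 69.00 Ω
I = V / R_total = 7.27 / 69.00 = 0.1054 A
P_R1 = I² × R1 = (0.1054)² × 22.0 = 0.2442 W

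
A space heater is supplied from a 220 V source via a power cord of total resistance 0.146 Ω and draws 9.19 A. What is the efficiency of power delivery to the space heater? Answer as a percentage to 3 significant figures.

The power cord carries the full 9.19 A.
P_line = I² R_line = (9.190)² × 0.146 = 12.33 W
P_source = V I = 220 × 9.190 = 2022 W; P_load = 2009 W
η = P_load / P_source = 2009 / 2022 = 0.9939

99.4 %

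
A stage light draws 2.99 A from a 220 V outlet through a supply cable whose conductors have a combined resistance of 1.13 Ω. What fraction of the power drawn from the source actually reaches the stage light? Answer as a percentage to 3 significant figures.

98.5 %

The supply cable carries the full 2.99 A.
P_line = I² R_line = (2.990)² × 1.13 = 10.10 W
P_source = V I = 220 × 2.990 = 657.8 W; P_load = 647.7 W
η = P_load / P_source = 647.7 / 657.8 = 0.9846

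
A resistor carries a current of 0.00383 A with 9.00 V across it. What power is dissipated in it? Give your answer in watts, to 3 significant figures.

0.0345 W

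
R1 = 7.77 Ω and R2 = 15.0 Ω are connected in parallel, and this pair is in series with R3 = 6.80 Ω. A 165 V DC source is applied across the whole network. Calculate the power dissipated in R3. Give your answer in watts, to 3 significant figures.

1300 W

First find R_p for the parallel pair, then treat R_p + R3 as a series loop.
R_p = (7.77×15.0)/(7.77+15.0) = 5.119 Ω
R_total = R_p + 6.80 = 5.119 + 6.80 = 11.92 Ω
I = V / R_total = 165 / 11.92 = 13.84 A
R3 is the series element, so its power is I²R.
P_R3 = (13.84)² × 6.80 = 1303 W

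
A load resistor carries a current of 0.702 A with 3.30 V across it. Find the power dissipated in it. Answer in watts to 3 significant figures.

2.32 W

Both the voltage across and the current through the element are known, so P = V I applies directly.
P = 3.30 V × 0.7020 A = 2.317 W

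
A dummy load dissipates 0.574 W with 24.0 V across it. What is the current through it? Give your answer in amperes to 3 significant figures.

The two known quantities fix the third via I = P / V.
I = 0.574 / 24.0 = 0.02392 A

0.0239 A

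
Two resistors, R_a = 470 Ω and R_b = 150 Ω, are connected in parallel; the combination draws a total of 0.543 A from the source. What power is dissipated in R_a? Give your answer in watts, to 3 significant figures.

Only the total current is stated, so first find the parallel equivalent to get the voltage across the combination.
1/R_eq = 1/470 + 1/150 ⇒ R_eq = 113.7 Ω
V = I_total × R_eq = 0.5430 × 113.7 = 61.74 V
P_R_a = V² / R_a = (61.74)² / 470 = 8.111 W

8.11 W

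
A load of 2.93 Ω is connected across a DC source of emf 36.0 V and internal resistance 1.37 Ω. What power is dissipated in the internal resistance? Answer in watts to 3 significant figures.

The internal resistance carries the same current as the load; P_int = I²r.
I = ε / (r + R) = 36.0 / (1.37 + 2.93) = 8.372 A
P_int = I² r = (8.372)² × 1.37 = 96.03 W

96.0 W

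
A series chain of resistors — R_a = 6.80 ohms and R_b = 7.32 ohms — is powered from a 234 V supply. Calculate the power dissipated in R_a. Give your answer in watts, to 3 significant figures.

1870 W

Series elements share the same current, so find I first, then use P = I²R.
R_total = 6.80 + 7.32 = 14.12 Ω
I = V / R_total = 234 / 14.12 = 16.57 A
P_R_a = I² × R_a = (16.57)² × 6.80 = 1868 W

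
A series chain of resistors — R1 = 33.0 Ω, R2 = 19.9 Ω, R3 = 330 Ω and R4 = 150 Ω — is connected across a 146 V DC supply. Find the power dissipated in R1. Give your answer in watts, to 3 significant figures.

Series elements share the same current, so find I first, then use P = I²R.
R_total = 33.0 + 19.9 + 330 + 150 = 532.9 Ω
I = V / R_total = 146 / 532.9 = 0.2740 A
P_R1 = I² × R1 = (0.2740)² × 33.0 = 2.477 W

2.48 W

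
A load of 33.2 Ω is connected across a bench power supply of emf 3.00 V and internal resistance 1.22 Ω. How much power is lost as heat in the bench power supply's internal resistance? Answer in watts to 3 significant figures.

0.00927 W

The internal resistance carries the same current as the load; P_int = I²r.
I = ε / (r + R) = 3.00 / (1.22 + 33.2) = 0.08716 A
P_int = I² r = (0.08716)² × 1.22 = 0.009268 W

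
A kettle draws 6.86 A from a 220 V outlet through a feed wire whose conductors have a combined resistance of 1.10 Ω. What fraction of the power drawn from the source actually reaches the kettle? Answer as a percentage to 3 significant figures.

The feed wire carries the full 6.86 A.
P_line = I² R_line = (6.860)² × 1.10 = 51.77 W
P_source = V I = 220 × 6.860 = 1509 W; P_load = 1457 W
η = P_load / P_source = 1457 / 1509 = 0.9657

96.6 %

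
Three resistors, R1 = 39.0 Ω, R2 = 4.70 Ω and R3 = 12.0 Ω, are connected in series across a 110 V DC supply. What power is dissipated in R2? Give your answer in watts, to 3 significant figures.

18.3 W

In a series string the same current flows through every resistor — find that current, then P = I²R for the one we want.
R_total = 39.0 + 4.70 + 12.0 = 55.70 Ω
I = V / R_total = 110 / 55.70 = 1.975 A
P_R2 = I² × R2 = (1.975)² × 4.70 = 18.33 W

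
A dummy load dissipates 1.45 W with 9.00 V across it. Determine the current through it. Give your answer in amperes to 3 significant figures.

0.161 A

From P = V I = I²R = V²/R, with the two given quantities we get I = P / V.
I = 1.45 / 9.00 = 0.1611 A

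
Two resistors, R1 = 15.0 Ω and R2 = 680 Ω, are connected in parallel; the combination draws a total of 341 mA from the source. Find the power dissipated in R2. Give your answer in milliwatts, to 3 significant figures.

36.8 mW

Only the total current is stated, so first find the parallel equivalent to get the voltage across the combination.
1/R_eq = 1/15.0 + 1/680 ⇒ R_eq = 14.68 Ω
V = I_total × R_eq = 0.3410 × 14.68 = 5.005 V
P_R2 = V² / R2 = (5.005)² / 680 = 0.03683 W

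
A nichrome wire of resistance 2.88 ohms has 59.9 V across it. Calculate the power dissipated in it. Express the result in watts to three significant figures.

Voltage and resistance are given, so P = V²/R is the one-step route.
P = (59.9 V)² / 2.88 Ω = 1246 W

1250 W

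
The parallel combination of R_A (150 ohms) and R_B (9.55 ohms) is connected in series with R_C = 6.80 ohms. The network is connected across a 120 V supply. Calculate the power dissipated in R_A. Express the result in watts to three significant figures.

31.1 W

Collapse the R_A‖R_B pair into one equivalent R_p; then R_p and R_C form a series string.
R_p = (150×9.55)/(150+9.55) = 8.978 Ω
R_total = R_p + 6.80 = 8.978 + 6.80 = 15.78 Ω
I = V / R_total = 120 / 15.78 = 7.605 A
Voltage across the parallel pair: V_p = I × R_p = 7.605 × 8.978 = 68.28 V
R_A has V_p across it, so P = V_p²/R_A.
P_R_A = (68.28)² / 150 = 31.08 W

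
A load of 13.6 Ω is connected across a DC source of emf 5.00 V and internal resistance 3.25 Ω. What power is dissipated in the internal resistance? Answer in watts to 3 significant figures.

r is in series with the load, so it carries the full circuit current — the loss in it is I²r.
I = ε / (r + R) = 5.00 / (3.25 + 13.6) = 0.2967 A
P_int = I² r = (0.2967)² × 3.25 = 0.2862 W

0.286 W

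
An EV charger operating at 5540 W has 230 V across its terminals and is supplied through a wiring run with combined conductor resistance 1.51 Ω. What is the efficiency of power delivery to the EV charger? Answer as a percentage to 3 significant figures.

I = P / V = 5540 / 230 = 24.09 A through the wiring run.
P_line = I² R_line = (24.09)² × 1.51 = 876.1 W
P_source = P_load + P_line = 5540 + 876.1 = 6416 W
η = P_load / P_source = 5540 / 6416 = 0.8635

86.3 %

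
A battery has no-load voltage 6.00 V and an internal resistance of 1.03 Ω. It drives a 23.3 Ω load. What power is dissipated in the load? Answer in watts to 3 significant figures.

1.42 W

Load and internal resistance form a series loop — compute the loop current, then the load power via I²R.
I = ε / (r + R) = 6.00 / (1.03 + 23.3) = 0.2466 A
P_load = I² R = (0.2466)² × 23.3 = 1.417 W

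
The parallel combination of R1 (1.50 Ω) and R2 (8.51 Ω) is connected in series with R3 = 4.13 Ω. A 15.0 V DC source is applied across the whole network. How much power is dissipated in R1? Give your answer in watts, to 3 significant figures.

8.35 W

Combine R1 and R2 into their parallel equivalent first, reducing the network to two series resistors.
R_p = (1.50×8.51)/(1.50+8.51) = 1.275 Ω
R_total = R_p + 4.13 = 1.275 + 4.13 = 5.405 Ω
I = V / R_total = 15.0 / 5.405 = 2.775 A
Voltage across the parallel pair: V_p = I × R_p = 2.775 × 1.275 = 3.539 V
R1 has V_p across it, so P = V_p²/R1.
P_R1 = (3.539)² / 1.50 = 8.349 W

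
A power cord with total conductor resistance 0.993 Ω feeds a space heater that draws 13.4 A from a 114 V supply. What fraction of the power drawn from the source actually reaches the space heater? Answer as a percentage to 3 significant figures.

88.3 %

The power cord carries the full 13.4 A.
P_line = I² R_line = (13.40)² × 0.993 = 178.3 W
P_source = V I = 114 × 13.40 = 1528 W; P_load = 1349 W
η = P_load / P_source = 1349 / 1528 = 0.8833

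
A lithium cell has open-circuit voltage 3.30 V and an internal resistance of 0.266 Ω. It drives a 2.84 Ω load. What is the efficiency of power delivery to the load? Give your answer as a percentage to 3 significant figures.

91.4 %

Efficiency is P_load / P_total. With a series r and R sharing the same I, P = I²R for each, so η = R/(R+r).
η = R / (R + r) = 2.84 / (2.84 + 0.266) = 0.9144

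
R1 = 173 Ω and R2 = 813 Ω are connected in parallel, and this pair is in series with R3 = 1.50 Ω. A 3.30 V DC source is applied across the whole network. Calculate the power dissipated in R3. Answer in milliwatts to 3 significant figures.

Combine R1 and R2 into their parallel equivalent first, reducing the network to two series resistors.
R_p = (173×813)/(173+813) = 142.6 Ω
R_total = R_p + 1.50 = 142.6 + 1.50 = 144.1 Ω
I = V / R_total = 3.30 / 144.1 = 0.02289 A
R3 carries the full series current, so P = I²R.
P_R3 = (0.02289)² × 1.50 = 0.0007862 W

0.786 mW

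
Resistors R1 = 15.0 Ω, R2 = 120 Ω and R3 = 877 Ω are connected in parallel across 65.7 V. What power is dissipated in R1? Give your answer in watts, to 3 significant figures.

288 W

Every branch has 65.7 V across it, so for R1 the power is simply V²/R.
P_R1 = V² / R1 = (65.7)² / 15.0 Ω = 287.8 W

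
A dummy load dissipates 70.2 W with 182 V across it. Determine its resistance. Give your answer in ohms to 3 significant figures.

472 Ω

The two known quantities fix the third via R = V² / P.
R = (182)² / 70.2 = 471.9 Ω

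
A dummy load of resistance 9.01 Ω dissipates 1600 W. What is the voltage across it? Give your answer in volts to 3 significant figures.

From P = V I = I²R = V²/R, with the two given quantities we get V = √(P R).
V = √(1600 × 9.01) = 120.1 V

120 V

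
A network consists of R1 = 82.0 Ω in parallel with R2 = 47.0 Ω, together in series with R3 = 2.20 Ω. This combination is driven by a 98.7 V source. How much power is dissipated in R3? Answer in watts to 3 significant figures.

First find R_p for the parallel pair, then treat R_p + R3 as a series loop.
R_p = (82.0×47.0)/(82.0+47.0) = 29.88 Ω
R_total = R_p + 2.20 = 29.88 + 2.20 = 32.08 Ω
I = V / R_total = 98.7 / 32.08 = 3.077 A
All the supply current flows through R3; use P = I²R3.
P_R3 = (3.077)² × 2.20 = 20.83 W

20.8 W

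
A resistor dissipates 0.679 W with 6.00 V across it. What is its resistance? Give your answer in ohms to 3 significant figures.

From P = V I = I²R = V²/R, with the two given quantities we get R = V² / P.
R = (6.00)² / 0.679 = 53.02 Ω

53.0 Ω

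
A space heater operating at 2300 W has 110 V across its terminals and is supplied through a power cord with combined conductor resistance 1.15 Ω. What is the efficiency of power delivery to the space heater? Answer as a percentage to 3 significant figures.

I = P / V = 2300 / 110 = 20.91 A through the power cord.
P_line = I² R_line = (20.91)² × 1.15 = 502.8 W
P_source = P_load + P_line = 2300 + 502.8 = 2803 W
η = P_load / P_source = 2300 / 2803 = 0.8206

82.1 %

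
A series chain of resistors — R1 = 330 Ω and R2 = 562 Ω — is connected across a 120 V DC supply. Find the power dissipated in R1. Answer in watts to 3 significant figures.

Series elements share the same current, so find I first, then use P = I²R.
R_total = 330 + 562 = 892.0 Ω
I = V / R_total = 120 / 892.0 = 0.1345 A
P_R1 = I² × R1 = (0.1345)² × 330 = 5.972 W

5.97 W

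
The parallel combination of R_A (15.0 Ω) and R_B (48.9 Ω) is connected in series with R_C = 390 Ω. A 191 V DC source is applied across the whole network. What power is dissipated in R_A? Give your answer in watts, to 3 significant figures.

Collapse the R_A‖R_B pair into one equivalent R_p; then R_p and R_C form a series string.
R_p = (15.0×48.9)/(15.0+48.9) = 11.48 Ω
R_total = R_p + 390 = 11.48 + 390 = 401.5 Ω
I = V / R_total = 191 / 401.5 = 0.4757 A
Voltage across the parallel pair: V_p = I × R_p = 0.4757 × 11.48 = 5.461 V
Use P = V²/R for R_A with V = V_p.
P_R_A = (5.461)² / 15.0 = 1.988 W

1.99 W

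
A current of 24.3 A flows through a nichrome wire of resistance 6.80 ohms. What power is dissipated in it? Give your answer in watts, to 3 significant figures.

Knowing I and R, the power is just I²R — no need to find V first.
P = (24.30 A)² × 6.80 Ω = 4015 W

4020 W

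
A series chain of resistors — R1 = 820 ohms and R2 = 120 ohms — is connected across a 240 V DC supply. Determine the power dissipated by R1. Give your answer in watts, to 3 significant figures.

In a series string the same current flows through every resistor — find that current, then P = I²R for the one we want.
R_total = 820 + 120 = 940.0 Ω
I = V / R_total = 240 / 940.0 = 0.2553 A
P_R1 = I² × R1 = (0.2553)² × 820 = 53.45 W

53.5 W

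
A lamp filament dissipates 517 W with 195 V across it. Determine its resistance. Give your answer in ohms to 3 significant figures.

The two known quantities fix the third via R = V² / P.
R = (195)² / 517 = 73.55 Ω

73.5 Ω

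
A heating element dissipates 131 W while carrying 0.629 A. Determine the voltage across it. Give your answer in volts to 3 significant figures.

Inverting the appropriate power form: V = P / I.
V = 131 / 0.6290 = 208.3 V

208 V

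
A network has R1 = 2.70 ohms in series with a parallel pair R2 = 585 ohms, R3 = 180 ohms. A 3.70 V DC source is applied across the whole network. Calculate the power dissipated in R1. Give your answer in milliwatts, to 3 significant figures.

First combine the parallel branches into one equivalent R_p, then R1 + R_p is a series pair.
R_p = (585×180)/(585+180) = 137.6 Ω
R_total = 2.70 + 137.6 = 140.3 Ω
I = V / R_total = 3.70 / 140.3 = 0.02636 A
R1 carries the full series current, so P = I²R.
P_R1 = (0.02636)² × 2.70 = 0.001877 W

1.88 mW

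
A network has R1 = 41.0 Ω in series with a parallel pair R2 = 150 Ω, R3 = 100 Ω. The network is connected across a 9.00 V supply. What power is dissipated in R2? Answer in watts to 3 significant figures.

First combine the parallel branches into one equivalent R_p, then R1 + R_p is a series pair.
R_p = (150×100)/(150+100) = 60.00 Ω
R_total = 41.0 + 60.00 = 101.0 Ω
I = V / R_total = 9.00 / 101.0 = 0.08911 A
Voltage across the parallel pair: V_p = I × R_p = 0.08911 × 60.00 = 5.347 V
R2 sees V_p directly, so P = V_p² / R2.
P_R2 = (5.347)² / 150 = 0.1906 W

0.191 W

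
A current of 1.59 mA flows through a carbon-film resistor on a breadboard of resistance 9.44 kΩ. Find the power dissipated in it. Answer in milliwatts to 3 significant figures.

23.9 mW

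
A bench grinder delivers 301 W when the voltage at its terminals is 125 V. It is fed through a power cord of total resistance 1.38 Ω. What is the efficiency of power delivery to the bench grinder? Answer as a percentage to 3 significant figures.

97.4 %

I = P / V = 301 / 125 = 2.408 A through the power cord.
P_line = I² R_line = (2.408)² × 1.38 = 8.002 W
P_source = P_load + P_line = 301.0 + 8.002 = 309.0 W
η = P_load / P_source = 301.0 / 309.0 = 0.9741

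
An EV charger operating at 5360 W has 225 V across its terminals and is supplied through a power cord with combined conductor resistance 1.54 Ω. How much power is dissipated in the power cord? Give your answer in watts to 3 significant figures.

874 W

Line loss is just I²R for the cable — we know both I and R_line directly.
I = P / V = 5360 / 225 = 23.82 A through the power cord.
P_line = I² R_line = (23.82)² × 1.54 = 873.9 W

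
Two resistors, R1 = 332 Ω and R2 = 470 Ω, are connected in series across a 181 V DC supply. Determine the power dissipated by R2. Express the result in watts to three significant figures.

23.9 W

Series elements share the same current, so find I first, then use P = I²R.
R_total = 332 + 470 = 802.0 Ω
I = V / R_total = 181 / 802.0 = 0.2257 A
P_R2 = I² × R2 = (0.2257)² × 470 = 23.94 W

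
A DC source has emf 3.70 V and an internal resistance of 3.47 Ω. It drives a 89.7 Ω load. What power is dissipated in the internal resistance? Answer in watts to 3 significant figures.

0.00547 W

Internal loss is I²r, with I set by the total series resistance r+R.
I = ε / (r + R) = 3.70 / (3.47 + 89.7) = 0.03971 A
P_int = I² r = (0.03971)² × 3.47 = 0.005472 W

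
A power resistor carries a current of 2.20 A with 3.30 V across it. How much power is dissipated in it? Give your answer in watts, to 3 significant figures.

With V and I both given, power follows immediately from P = V I.
P = 3.30 V × 2.200 A = 7.260 W

7.26 W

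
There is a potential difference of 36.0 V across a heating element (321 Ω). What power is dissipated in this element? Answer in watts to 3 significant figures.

Voltage and resistance are given, so P = V²/R is the one-step route.
P = (36.0 V)² / 321 Ω = 4.037 W

4.04 W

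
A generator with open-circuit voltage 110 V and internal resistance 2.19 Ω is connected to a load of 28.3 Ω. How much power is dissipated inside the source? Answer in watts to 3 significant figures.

28.5 W

Internal loss is I²r, with I set by the total series resistance r+R.
I = ε / (r + R) = 110 / (2.19 + 28.3) = 3.608 A
P_int = I² r = (3.608)² × 2.19 = 28.50 W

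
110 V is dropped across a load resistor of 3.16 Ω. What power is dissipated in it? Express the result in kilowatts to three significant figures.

3.83 kW

With V across and R both known, P = V²/R gives the dissipation directly.
P = (110 V)² / 3.16 Ω = 3829 W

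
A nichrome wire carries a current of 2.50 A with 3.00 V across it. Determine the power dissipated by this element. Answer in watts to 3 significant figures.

7.50 W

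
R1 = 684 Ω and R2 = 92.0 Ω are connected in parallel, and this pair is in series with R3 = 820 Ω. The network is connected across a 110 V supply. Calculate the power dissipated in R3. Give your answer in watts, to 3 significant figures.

Combine R1 and R2 into their parallel equivalent first, reducing the network to two series resistors.
R_p = (684×92.0)/(684+92.0) = 81.09 Ω
R_total = R_p + 820 = 81.09 + 820 = 901.1 Ω
I = V / R_total = 110 / 901.1 = 0.1221 A
R3 carries the full series current, so P = I²R.
P_R3 = (0.1221)² × 820 = 12.22 W

12.2 W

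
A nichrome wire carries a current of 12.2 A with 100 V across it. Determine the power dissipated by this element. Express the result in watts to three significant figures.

Since both terminal voltage and current are stated, P = V I gives the power in one step.
P = 100 V × 12.20 A = 1220 W

1220 W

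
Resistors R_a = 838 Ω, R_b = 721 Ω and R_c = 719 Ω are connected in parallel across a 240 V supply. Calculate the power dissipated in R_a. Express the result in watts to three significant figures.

68.7 W

Parallel branches share the same voltage; P = V²/R gives the branch power in one step.
P_R_a = V² / R_a = (240)² / 838 Ω = 68.74 W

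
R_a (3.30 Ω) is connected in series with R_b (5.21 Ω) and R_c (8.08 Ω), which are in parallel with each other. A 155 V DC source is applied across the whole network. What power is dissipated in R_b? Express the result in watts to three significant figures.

Replace R_b and R_c with their parallel equivalent so the circuit becomes R_a in series with R_p.
R_p = (5.21×8.08)/(5.21+8.08) = 3.168 Ω
R_total = 3.30 + 3.168 = 6.468 Ω
I = V / R_total = 155 / 6.468 = 23.97 A
Voltage across the parallel pair: V_p = I × R_p = 23.97 × 3.168 = 75.91 V
R_b is across V_p, so use P = V²/R for that branch.
P_R_b = (75.91)² / 5.21 = 1106 W

1110 W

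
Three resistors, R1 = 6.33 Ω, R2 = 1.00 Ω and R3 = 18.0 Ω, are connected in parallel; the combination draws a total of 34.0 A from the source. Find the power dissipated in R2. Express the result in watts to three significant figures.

785 W

We need the common branch voltage; get it from I_total × R_eq, then P = V²/R for the branch.
1/R_eq = 1/6.33 + 1/1.00 + 1/18.0 ⇒ R_eq = 0.8240 Ω
V = I_total × R_eq = 34.00 × 0.8240 = 28.02 V
P_R2 = V² / R2 = (28.02)² / 1.00 = 785.0 W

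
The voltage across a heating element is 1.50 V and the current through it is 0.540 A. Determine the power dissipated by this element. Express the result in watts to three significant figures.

V and I are known directly — P = V I, no intermediate step needed.
P = 1.50 V × 0.5400 A = 0.8100 W

0.810 W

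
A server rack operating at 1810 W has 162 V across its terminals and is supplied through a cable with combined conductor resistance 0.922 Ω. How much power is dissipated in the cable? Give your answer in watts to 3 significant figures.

The cable is a series resistance carrying the load current; its dissipation is I²R_line.
I = P / V = 1810 / 162 = 11.17 A through the cable.
P_line = I² R_line = (11.17)² × 0.922 = 115.1 W

115 W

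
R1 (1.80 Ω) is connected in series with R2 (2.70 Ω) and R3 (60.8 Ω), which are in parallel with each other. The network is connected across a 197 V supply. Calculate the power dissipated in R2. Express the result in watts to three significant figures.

5000 W

Replace R2 and R3 with their parallel equivalent so the circuit becomes R1 in series with R_p.
R_p = (2.70×60.8)/(2.70+60.8) = 2.585 Ω
R_total = 1.80 + 2.585 = 4.385 Ω
I = V / R_total = 197 / 4.385 = 44.92 A
Voltage across the parallel pair: V_p = I × R_p = 44.92 × 2.585 = 116.1 V
With V_p across R2, its power is V_p²/R2.
P_R2 = (116.1)² / 2.70 = 4995 W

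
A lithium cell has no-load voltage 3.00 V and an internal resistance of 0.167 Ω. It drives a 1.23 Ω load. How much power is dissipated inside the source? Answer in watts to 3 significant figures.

0.770 W

The internal resistance carries the same current as the load; P_int = I²r.
I = ε / (r + R) = 3.00 / (0.167 + 1.23) = 2.147 A
P_int = I² r = (2.147)² × 0.167 = 0.7701 W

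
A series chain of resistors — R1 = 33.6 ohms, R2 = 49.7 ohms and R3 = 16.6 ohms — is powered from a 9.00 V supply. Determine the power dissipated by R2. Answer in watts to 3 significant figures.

Every series element carries the same I. Get I from the total resistance, then P = I² × R2.
R_total = 33.6 + 49.7 + 16.6 = 99.90 Ω
I = V / R_total = 9.00 / 99.90 = 0.09009 A
P_R2 = I² × R2 = (0.09009)² × 49.7 = 0.4034 W

0.403 W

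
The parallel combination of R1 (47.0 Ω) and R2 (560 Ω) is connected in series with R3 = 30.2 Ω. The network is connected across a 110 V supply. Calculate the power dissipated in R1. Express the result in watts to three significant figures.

Collapse the R1‖R2 pair into one equivalent R_p; then R_p and R3 form a series string.
R_p = (47.0×560)/(47.0+560) = 43.36 Ω
R_total = R_p + 30.2 = 43.36 + 30.2 = 73.56 Ω
I = V / R_total = 110 / 73.56 = 1.495 A
Voltage across the parallel pair: V_p = I × R_p = 1.495 × 43.36 = 64.84 V
R1 sits across V_p; its power is V_p²/R.
P_R1 = (64.84)² / 47.0 = 89.45 W

89.5 W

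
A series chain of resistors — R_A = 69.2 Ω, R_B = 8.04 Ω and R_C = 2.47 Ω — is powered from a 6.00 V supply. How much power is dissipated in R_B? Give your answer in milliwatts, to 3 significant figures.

45.6 mW

Since the resistors are in series they all carry the loop current I = V/R_total; the power in any one is I²R.
R_total = 69.2 + 8.04 + 2.47 = 79.71 Ω
I = V / R_total = 6.00 / 79.71 = 0.07527 A
P_R_B = I² × R_B = (0.07527)² × 8.04 = 0.04555 W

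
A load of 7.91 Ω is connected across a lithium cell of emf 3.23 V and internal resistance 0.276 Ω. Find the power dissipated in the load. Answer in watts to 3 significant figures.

Find the circuit current first, then P = I²R for the load (series elements share I).
I = ε / (r + R) = 3.23 / (0.276 + 7.91) = 0.3946 A
P_load = I² R = (0.3946)² × 7.91 = 1.232 W

1.23 W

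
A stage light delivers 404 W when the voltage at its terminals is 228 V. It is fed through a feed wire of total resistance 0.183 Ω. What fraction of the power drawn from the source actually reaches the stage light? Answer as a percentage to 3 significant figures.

99.9 %

I = P / V = 404 / 228 = 1.772 A through the feed wire.
P_line = I² R_line = (1.772)² × 0.183 = 0.5746 W
P_source = P_load + P_line = 404.0 + 0.5746 = 404.6 W
η = P_load / P_source = 404.0 / 404.6 = 0.9986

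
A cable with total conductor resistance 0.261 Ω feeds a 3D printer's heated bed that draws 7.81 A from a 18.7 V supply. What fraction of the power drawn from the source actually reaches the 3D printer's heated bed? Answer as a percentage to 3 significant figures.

89.1 %

The cable carries the full 7.81 A.
P_line = I² R_line = (7.810)² × 0.261 = 15.92 W
P_source = V I = 18.7 × 7.810 = 146.0 W; P_load = 130.1 W
η = P_load / P_source = 130.1 / 146.0 = 0.8910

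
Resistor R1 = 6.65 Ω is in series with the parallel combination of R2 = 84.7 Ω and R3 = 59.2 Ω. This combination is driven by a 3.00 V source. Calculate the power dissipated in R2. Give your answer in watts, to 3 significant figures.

0.0749 W

First combine the parallel branches into one equivalent R_p, then R1 + R_p is a series pair.
R_p = (84.7×59.2)/(84.7+59.2) = 34.85 Ω
R_total = 6.65 + 34.85 = 41.50 Ω
I = V / R_total = 3.00 / 41.50 = 0.07230 A
Voltage across the parallel pair: V_p = I × R_p = 0.07230 × 34.85 = 2.519 V
R2 sees V_p directly, so P = V_p² / R2.
P_R2 = (2.519)² / 84.7 = 0.07493 W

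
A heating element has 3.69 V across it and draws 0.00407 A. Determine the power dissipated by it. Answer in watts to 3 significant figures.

Both the voltage across and the current through the element are known, so P = V I applies directly.
P = 3.69 V × 0.004070 A = 0.01502 W

0.0150 W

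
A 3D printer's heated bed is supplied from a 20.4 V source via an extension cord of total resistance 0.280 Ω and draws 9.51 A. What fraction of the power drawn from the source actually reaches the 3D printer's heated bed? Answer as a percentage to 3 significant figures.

86.9 %

The extension cord carries the full 9.51 A.
P_line = I² R_line = (9.510)² × 0.280 = 25.32 W
P_source = V I = 20.4 × 9.510 = 194.0 W; P_load = 168.7 W
η = P_load / P_source = 168.7 / 194.0 = 0.8695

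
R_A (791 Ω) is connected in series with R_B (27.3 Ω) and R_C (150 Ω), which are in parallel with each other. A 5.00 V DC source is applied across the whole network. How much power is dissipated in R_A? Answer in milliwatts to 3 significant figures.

29.8 mW

First combine the parallel branches into one equivalent R_p, then R_A + R_p is a series pair.
R_p = (27.3×150)/(27.3+150) = 23.10 Ω
R_total = 791 + 23.10 = 814.1 Ω
I = V / R_total = 5.00 / 814.1 = 0.006142 A
R_A carries the full series current, so P = I²R.
P_R_A = (0.006142)² × 791 = 0.02984 W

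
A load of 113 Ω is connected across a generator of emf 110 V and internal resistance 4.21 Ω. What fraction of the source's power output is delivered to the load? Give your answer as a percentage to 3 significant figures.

96.4 %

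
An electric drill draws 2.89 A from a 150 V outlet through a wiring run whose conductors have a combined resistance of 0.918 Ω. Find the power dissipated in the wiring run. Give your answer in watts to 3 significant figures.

7.67 W

Only the current and the line resistance are needed for the I²R loss.
The wiring run carries the full 2.89 A.
P_line = I² R_line = (2.890)² × 0.918 = 7.667 W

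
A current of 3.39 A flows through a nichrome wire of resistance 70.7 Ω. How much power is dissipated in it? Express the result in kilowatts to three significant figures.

0.812 kW

With I and R stated, P = I²R applies in one step.
P = (3.390 A)² × 70.7 Ω = 812.5 W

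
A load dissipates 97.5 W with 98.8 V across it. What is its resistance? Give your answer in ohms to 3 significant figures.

100 Ω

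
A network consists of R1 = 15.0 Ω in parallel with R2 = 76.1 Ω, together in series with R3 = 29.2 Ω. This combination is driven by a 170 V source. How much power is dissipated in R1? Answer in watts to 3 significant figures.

First find R_p for the parallel pair, then treat R_p + R3 as a series loop.
R_p = (15.0×76.1)/(15.0+76.1) = 12.53 Ω
R_total = R_p + 29.2 = 12.53 + 29.2 = 41.73 Ω
I = V / R_total = 170 / 41.73 = 4.074 A
Voltage across the parallel pair: V_p = I × R_p = 4.074 × 12.53 = 51.05 V
R1 has V_p across it, so P = V_p²/R1.
P_R1 = (51.05)² / 15.0 = 173.7 W

174 W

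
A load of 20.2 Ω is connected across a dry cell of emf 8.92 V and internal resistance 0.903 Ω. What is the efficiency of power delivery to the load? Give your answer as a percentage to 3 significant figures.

95.7 %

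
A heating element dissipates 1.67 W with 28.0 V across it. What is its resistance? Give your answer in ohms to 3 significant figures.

469 Ω

Rearranging the power relation for the two known quantities gives R = V² / P.
R = (28.0)² / 1.67 = 469.5 Ω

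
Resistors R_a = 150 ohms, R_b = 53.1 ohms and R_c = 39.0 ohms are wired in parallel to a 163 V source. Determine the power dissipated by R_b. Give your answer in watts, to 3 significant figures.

Each parallel branch sees the full supply voltage, so P = V²/R applies directly to the target branch.
P_R_b = V² / R_b = (163)² / 53.1 Ω = 500.4 W

500 W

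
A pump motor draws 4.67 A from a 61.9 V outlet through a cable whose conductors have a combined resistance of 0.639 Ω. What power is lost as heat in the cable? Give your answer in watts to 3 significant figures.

13.9 W

The cable and load are in series, so the same current flows in both; the loss is I²R_line.
The cable carries the full 4.67 A.
P_line = I² R_line = (4.670)² × 0.639 = 13.94 W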